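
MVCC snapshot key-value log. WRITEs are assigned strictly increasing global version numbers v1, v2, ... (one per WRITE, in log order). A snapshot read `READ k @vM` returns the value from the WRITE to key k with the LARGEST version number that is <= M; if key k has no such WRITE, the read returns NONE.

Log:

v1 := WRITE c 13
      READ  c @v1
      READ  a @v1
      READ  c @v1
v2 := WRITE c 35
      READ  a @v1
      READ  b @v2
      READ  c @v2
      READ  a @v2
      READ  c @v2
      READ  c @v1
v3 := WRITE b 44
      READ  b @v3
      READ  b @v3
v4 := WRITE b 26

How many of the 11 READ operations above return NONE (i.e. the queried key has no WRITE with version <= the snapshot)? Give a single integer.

v1: WRITE c=13  (c history now [(1, 13)])
READ c @v1: history=[(1, 13)] -> pick v1 -> 13
READ a @v1: history=[] -> no version <= 1 -> NONE
READ c @v1: history=[(1, 13)] -> pick v1 -> 13
v2: WRITE c=35  (c history now [(1, 13), (2, 35)])
READ a @v1: history=[] -> no version <= 1 -> NONE
READ b @v2: history=[] -> no version <= 2 -> NONE
READ c @v2: history=[(1, 13), (2, 35)] -> pick v2 -> 35
READ a @v2: history=[] -> no version <= 2 -> NONE
READ c @v2: history=[(1, 13), (2, 35)] -> pick v2 -> 35
READ c @v1: history=[(1, 13), (2, 35)] -> pick v1 -> 13
v3: WRITE b=44  (b history now [(3, 44)])
READ b @v3: history=[(3, 44)] -> pick v3 -> 44
READ b @v3: history=[(3, 44)] -> pick v3 -> 44
v4: WRITE b=26  (b history now [(3, 44), (4, 26)])
Read results in order: ['13', 'NONE', '13', 'NONE', 'NONE', '35', 'NONE', '35', '13', '44', '44']
NONE count = 4

Answer: 4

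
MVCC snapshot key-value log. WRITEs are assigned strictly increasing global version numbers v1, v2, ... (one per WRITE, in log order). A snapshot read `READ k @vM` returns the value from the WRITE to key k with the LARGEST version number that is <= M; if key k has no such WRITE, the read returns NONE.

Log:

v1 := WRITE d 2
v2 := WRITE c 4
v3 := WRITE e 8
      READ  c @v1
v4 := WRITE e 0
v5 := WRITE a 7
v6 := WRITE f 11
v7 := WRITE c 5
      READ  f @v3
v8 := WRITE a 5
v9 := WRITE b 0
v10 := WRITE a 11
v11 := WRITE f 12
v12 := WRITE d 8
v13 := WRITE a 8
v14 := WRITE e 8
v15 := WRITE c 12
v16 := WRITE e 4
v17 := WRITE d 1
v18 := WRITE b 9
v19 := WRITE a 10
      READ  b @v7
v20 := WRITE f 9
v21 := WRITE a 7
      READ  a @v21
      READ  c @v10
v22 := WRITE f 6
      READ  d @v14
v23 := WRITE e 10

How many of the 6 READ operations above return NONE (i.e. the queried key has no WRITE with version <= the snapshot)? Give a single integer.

v1: WRITE d=2  (d history now [(1, 2)])
v2: WRITE c=4  (c history now [(2, 4)])
v3: WRITE e=8  (e history now [(3, 8)])
READ c @v1: history=[(2, 4)] -> no version <= 1 -> NONE
v4: WRITE e=0  (e history now [(3, 8), (4, 0)])
v5: WRITE a=7  (a history now [(5, 7)])
v6: WRITE f=11  (f history now [(6, 11)])
v7: WRITE c=5  (c history now [(2, 4), (7, 5)])
READ f @v3: history=[(6, 11)] -> no version <= 3 -> NONE
v8: WRITE a=5  (a history now [(5, 7), (8, 5)])
v9: WRITE b=0  (b history now [(9, 0)])
v10: WRITE a=11  (a history now [(5, 7), (8, 5), (10, 11)])
v11: WRITE f=12  (f history now [(6, 11), (11, 12)])
v12: WRITE d=8  (d history now [(1, 2), (12, 8)])
v13: WRITE a=8  (a history now [(5, 7), (8, 5), (10, 11), (13, 8)])
v14: WRITE e=8  (e history now [(3, 8), (4, 0), (14, 8)])
v15: WRITE c=12  (c history now [(2, 4), (7, 5), (15, 12)])
v16: WRITE e=4  (e history now [(3, 8), (4, 0), (14, 8), (16, 4)])
v17: WRITE d=1  (d history now [(1, 2), (12, 8), (17, 1)])
v18: WRITE b=9  (b history now [(9, 0), (18, 9)])
v19: WRITE a=10  (a history now [(5, 7), (8, 5), (10, 11), (13, 8), (19, 10)])
READ b @v7: history=[(9, 0), (18, 9)] -> no version <= 7 -> NONE
v20: WRITE f=9  (f history now [(6, 11), (11, 12), (20, 9)])
v21: WRITE a=7  (a history now [(5, 7), (8, 5), (10, 11), (13, 8), (19, 10), (21, 7)])
READ a @v21: history=[(5, 7), (8, 5), (10, 11), (13, 8), (19, 10), (21, 7)] -> pick v21 -> 7
READ c @v10: history=[(2, 4), (7, 5), (15, 12)] -> pick v7 -> 5
v22: WRITE f=6  (f history now [(6, 11), (11, 12), (20, 9), (22, 6)])
READ d @v14: history=[(1, 2), (12, 8), (17, 1)] -> pick v12 -> 8
v23: WRITE e=10  (e history now [(3, 8), (4, 0), (14, 8), (16, 4), (23, 10)])
Read results in order: ['NONE', 'NONE', 'NONE', '7', '5', '8']
NONE count = 3

Answer: 3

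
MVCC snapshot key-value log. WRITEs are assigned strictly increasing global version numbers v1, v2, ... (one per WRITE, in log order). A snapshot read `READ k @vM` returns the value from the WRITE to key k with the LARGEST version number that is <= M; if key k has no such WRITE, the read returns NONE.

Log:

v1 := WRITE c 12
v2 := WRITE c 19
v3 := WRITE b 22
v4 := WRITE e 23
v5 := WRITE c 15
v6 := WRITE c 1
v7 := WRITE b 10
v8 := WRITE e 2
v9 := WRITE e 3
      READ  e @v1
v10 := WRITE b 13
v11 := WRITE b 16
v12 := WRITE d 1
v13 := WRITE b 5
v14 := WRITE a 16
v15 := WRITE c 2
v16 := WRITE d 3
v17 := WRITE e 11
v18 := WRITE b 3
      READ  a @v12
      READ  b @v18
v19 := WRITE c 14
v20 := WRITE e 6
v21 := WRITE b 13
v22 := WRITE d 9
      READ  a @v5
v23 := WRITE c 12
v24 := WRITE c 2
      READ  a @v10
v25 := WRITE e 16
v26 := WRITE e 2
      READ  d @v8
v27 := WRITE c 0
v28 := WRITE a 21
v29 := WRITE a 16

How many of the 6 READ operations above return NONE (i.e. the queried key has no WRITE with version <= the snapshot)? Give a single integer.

Answer: 5

Derivation:
v1: WRITE c=12  (c history now [(1, 12)])
v2: WRITE c=19  (c history now [(1, 12), (2, 19)])
v3: WRITE b=22  (b history now [(3, 22)])
v4: WRITE e=23  (e history now [(4, 23)])
v5: WRITE c=15  (c history now [(1, 12), (2, 19), (5, 15)])
v6: WRITE c=1  (c history now [(1, 12), (2, 19), (5, 15), (6, 1)])
v7: WRITE b=10  (b history now [(3, 22), (7, 10)])
v8: WRITE e=2  (e history now [(4, 23), (8, 2)])
v9: WRITE e=3  (e history now [(4, 23), (8, 2), (9, 3)])
READ e @v1: history=[(4, 23), (8, 2), (9, 3)] -> no version <= 1 -> NONE
v10: WRITE b=13  (b history now [(3, 22), (7, 10), (10, 13)])
v11: WRITE b=16  (b history now [(3, 22), (7, 10), (10, 13), (11, 16)])
v12: WRITE d=1  (d history now [(12, 1)])
v13: WRITE b=5  (b history now [(3, 22), (7, 10), (10, 13), (11, 16), (13, 5)])
v14: WRITE a=16  (a history now [(14, 16)])
v15: WRITE c=2  (c history now [(1, 12), (2, 19), (5, 15), (6, 1), (15, 2)])
v16: WRITE d=3  (d history now [(12, 1), (16, 3)])
v17: WRITE e=11  (e history now [(4, 23), (8, 2), (9, 3), (17, 11)])
v18: WRITE b=3  (b history now [(3, 22), (7, 10), (10, 13), (11, 16), (13, 5), (18, 3)])
READ a @v12: history=[(14, 16)] -> no version <= 12 -> NONE
READ b @v18: history=[(3, 22), (7, 10), (10, 13), (11, 16), (13, 5), (18, 3)] -> pick v18 -> 3
v19: WRITE c=14  (c history now [(1, 12), (2, 19), (5, 15), (6, 1), (15, 2), (19, 14)])
v20: WRITE e=6  (e history now [(4, 23), (8, 2), (9, 3), (17, 11), (20, 6)])
v21: WRITE b=13  (b history now [(3, 22), (7, 10), (10, 13), (11, 16), (13, 5), (18, 3), (21, 13)])
v22: WRITE d=9  (d history now [(12, 1), (16, 3), (22, 9)])
READ a @v5: history=[(14, 16)] -> no version <= 5 -> NONE
v23: WRITE c=12  (c history now [(1, 12), (2, 19), (5, 15), (6, 1), (15, 2), (19, 14), (23, 12)])
v24: WRITE c=2  (c history now [(1, 12), (2, 19), (5, 15), (6, 1), (15, 2), (19, 14), (23, 12), (24, 2)])
READ a @v10: history=[(14, 16)] -> no version <= 10 -> NONE
v25: WRITE e=16  (e history now [(4, 23), (8, 2), (9, 3), (17, 11), (20, 6), (25, 16)])
v26: WRITE e=2  (e history now [(4, 23), (8, 2), (9, 3), (17, 11), (20, 6), (25, 16), (26, 2)])
READ d @v8: history=[(12, 1), (16, 3), (22, 9)] -> no version <= 8 -> NONE
v27: WRITE c=0  (c history now [(1, 12), (2, 19), (5, 15), (6, 1), (15, 2), (19, 14), (23, 12), (24, 2), (27, 0)])
v28: WRITE a=21  (a history now [(14, 16), (28, 21)])
v29: WRITE a=16  (a history now [(14, 16), (28, 21), (29, 16)])
Read results in order: ['NONE', 'NONE', '3', 'NONE', 'NONE', 'NONE']
NONE count = 5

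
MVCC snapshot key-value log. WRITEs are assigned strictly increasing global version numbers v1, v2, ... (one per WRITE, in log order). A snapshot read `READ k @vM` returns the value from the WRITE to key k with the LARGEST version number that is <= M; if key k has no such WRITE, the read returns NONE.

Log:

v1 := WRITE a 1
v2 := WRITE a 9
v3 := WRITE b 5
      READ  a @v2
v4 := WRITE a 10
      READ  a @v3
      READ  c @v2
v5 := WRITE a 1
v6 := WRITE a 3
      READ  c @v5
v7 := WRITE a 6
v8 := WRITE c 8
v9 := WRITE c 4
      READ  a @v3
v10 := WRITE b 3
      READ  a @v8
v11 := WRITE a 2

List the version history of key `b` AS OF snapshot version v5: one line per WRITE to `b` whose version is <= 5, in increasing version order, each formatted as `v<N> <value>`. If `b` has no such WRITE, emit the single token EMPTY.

Scan writes for key=b with version <= 5:
  v1 WRITE a 1 -> skip
  v2 WRITE a 9 -> skip
  v3 WRITE b 5 -> keep
  v4 WRITE a 10 -> skip
  v5 WRITE a 1 -> skip
  v6 WRITE a 3 -> skip
  v7 WRITE a 6 -> skip
  v8 WRITE c 8 -> skip
  v9 WRITE c 4 -> skip
  v10 WRITE b 3 -> drop (> snap)
  v11 WRITE a 2 -> skip
Collected: [(3, 5)]

Answer: v3 5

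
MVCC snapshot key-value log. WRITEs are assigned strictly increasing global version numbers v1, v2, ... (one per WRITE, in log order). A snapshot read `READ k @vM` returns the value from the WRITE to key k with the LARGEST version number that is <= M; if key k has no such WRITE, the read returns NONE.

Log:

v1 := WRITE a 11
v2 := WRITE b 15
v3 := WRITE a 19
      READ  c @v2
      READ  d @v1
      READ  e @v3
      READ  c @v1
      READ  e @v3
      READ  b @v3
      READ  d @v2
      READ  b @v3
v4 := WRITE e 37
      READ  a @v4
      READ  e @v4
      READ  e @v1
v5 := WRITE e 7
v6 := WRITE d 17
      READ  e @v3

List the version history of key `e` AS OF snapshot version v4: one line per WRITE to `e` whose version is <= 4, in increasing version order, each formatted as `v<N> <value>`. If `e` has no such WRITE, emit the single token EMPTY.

Answer: v4 37

Derivation:
Scan writes for key=e with version <= 4:
  v1 WRITE a 11 -> skip
  v2 WRITE b 15 -> skip
  v3 WRITE a 19 -> skip
  v4 WRITE e 37 -> keep
  v5 WRITE e 7 -> drop (> snap)
  v6 WRITE d 17 -> skip
Collected: [(4, 37)]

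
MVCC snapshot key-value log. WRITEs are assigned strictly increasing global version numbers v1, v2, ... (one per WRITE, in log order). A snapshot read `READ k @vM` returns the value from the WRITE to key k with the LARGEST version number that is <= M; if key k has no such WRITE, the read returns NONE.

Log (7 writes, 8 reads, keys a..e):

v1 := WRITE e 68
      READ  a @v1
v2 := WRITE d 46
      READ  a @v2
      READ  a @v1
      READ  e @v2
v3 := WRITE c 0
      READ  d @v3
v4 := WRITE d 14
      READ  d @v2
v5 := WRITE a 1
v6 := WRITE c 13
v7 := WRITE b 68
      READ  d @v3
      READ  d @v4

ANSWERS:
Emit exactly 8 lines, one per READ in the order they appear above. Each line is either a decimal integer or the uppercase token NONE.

Answer: NONE
NONE
NONE
68
46
46
46
14

Derivation:
v1: WRITE e=68  (e history now [(1, 68)])
READ a @v1: history=[] -> no version <= 1 -> NONE
v2: WRITE d=46  (d history now [(2, 46)])
READ a @v2: history=[] -> no version <= 2 -> NONE
READ a @v1: history=[] -> no version <= 1 -> NONE
READ e @v2: history=[(1, 68)] -> pick v1 -> 68
v3: WRITE c=0  (c history now [(3, 0)])
READ d @v3: history=[(2, 46)] -> pick v2 -> 46
v4: WRITE d=14  (d history now [(2, 46), (4, 14)])
READ d @v2: history=[(2, 46), (4, 14)] -> pick v2 -> 46
v5: WRITE a=1  (a history now [(5, 1)])
v6: WRITE c=13  (c history now [(3, 0), (6, 13)])
v7: WRITE b=68  (b history now [(7, 68)])
READ d @v3: history=[(2, 46), (4, 14)] -> pick v2 -> 46
READ d @v4: history=[(2, 46), (4, 14)] -> pick v4 -> 14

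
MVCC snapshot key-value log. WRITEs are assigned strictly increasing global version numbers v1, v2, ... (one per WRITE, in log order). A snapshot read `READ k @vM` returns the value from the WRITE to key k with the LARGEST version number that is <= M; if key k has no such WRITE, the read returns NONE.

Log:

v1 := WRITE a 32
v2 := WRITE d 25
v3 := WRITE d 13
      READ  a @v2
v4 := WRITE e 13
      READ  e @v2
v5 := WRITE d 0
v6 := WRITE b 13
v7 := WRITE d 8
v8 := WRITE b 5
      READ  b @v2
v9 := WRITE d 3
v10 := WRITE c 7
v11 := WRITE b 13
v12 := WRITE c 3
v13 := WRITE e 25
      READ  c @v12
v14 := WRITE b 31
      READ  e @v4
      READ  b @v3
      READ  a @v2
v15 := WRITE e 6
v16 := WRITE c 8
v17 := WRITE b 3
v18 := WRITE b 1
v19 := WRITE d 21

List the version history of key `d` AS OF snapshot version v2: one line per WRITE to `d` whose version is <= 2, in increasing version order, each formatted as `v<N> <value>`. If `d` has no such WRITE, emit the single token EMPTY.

Answer: v2 25

Derivation:
Scan writes for key=d with version <= 2:
  v1 WRITE a 32 -> skip
  v2 WRITE d 25 -> keep
  v3 WRITE d 13 -> drop (> snap)
  v4 WRITE e 13 -> skip
  v5 WRITE d 0 -> drop (> snap)
  v6 WRITE b 13 -> skip
  v7 WRITE d 8 -> drop (> snap)
  v8 WRITE b 5 -> skip
  v9 WRITE d 3 -> drop (> snap)
  v10 WRITE c 7 -> skip
  v11 WRITE b 13 -> skip
  v12 WRITE c 3 -> skip
  v13 WRITE e 25 -> skip
  v14 WRITE b 31 -> skip
  v15 WRITE e 6 -> skip
  v16 WRITE c 8 -> skip
  v17 WRITE b 3 -> skip
  v18 WRITE b 1 -> skip
  v19 WRITE d 21 -> drop (> snap)
Collected: [(2, 25)]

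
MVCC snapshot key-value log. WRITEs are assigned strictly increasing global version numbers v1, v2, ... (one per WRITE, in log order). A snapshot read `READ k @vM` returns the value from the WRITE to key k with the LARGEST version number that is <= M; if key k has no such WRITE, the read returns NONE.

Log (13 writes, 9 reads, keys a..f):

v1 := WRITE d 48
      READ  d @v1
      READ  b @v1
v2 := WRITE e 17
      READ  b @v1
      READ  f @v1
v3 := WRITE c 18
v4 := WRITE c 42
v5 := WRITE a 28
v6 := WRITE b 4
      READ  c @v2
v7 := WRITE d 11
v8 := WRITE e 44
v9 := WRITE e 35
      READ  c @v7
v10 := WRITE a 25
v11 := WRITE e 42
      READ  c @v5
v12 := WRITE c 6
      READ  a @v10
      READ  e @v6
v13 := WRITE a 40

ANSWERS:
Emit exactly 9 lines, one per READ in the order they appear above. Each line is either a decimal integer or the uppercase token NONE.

v1: WRITE d=48  (d history now [(1, 48)])
READ d @v1: history=[(1, 48)] -> pick v1 -> 48
READ b @v1: history=[] -> no version <= 1 -> NONE
v2: WRITE e=17  (e history now [(2, 17)])
READ b @v1: history=[] -> no version <= 1 -> NONE
READ f @v1: history=[] -> no version <= 1 -> NONE
v3: WRITE c=18  (c history now [(3, 18)])
v4: WRITE c=42  (c history now [(3, 18), (4, 42)])
v5: WRITE a=28  (a history now [(5, 28)])
v6: WRITE b=4  (b history now [(6, 4)])
READ c @v2: history=[(3, 18), (4, 42)] -> no version <= 2 -> NONE
v7: WRITE d=11  (d history now [(1, 48), (7, 11)])
v8: WRITE e=44  (e history now [(2, 17), (8, 44)])
v9: WRITE e=35  (e history now [(2, 17), (8, 44), (9, 35)])
READ c @v7: history=[(3, 18), (4, 42)] -> pick v4 -> 42
v10: WRITE a=25  (a history now [(5, 28), (10, 25)])
v11: WRITE e=42  (e history now [(2, 17), (8, 44), (9, 35), (11, 42)])
READ c @v5: history=[(3, 18), (4, 42)] -> pick v4 -> 42
v12: WRITE c=6  (c history now [(3, 18), (4, 42), (12, 6)])
READ a @v10: history=[(5, 28), (10, 25)] -> pick v10 -> 25
READ e @v6: history=[(2, 17), (8, 44), (9, 35), (11, 42)] -> pick v2 -> 17
v13: WRITE a=40  (a history now [(5, 28), (10, 25), (13, 40)])

Answer: 48
NONE
NONE
NONE
NONE
42
42
25
17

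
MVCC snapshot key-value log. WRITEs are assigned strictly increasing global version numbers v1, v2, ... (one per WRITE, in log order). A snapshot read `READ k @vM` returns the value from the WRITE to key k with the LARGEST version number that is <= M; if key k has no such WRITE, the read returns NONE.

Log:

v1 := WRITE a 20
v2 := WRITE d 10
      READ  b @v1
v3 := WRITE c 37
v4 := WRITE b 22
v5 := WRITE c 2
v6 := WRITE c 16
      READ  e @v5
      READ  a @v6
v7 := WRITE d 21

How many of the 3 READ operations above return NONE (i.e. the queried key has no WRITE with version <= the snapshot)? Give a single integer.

Answer: 2

Derivation:
v1: WRITE a=20  (a history now [(1, 20)])
v2: WRITE d=10  (d history now [(2, 10)])
READ b @v1: history=[] -> no version <= 1 -> NONE
v3: WRITE c=37  (c history now [(3, 37)])
v4: WRITE b=22  (b history now [(4, 22)])
v5: WRITE c=2  (c history now [(3, 37), (5, 2)])
v6: WRITE c=16  (c history now [(3, 37), (5, 2), (6, 16)])
READ e @v5: history=[] -> no version <= 5 -> NONE
READ a @v6: history=[(1, 20)] -> pick v1 -> 20
v7: WRITE d=21  (d history now [(2, 10), (7, 21)])
Read results in order: ['NONE', 'NONE', '20']
NONE count = 2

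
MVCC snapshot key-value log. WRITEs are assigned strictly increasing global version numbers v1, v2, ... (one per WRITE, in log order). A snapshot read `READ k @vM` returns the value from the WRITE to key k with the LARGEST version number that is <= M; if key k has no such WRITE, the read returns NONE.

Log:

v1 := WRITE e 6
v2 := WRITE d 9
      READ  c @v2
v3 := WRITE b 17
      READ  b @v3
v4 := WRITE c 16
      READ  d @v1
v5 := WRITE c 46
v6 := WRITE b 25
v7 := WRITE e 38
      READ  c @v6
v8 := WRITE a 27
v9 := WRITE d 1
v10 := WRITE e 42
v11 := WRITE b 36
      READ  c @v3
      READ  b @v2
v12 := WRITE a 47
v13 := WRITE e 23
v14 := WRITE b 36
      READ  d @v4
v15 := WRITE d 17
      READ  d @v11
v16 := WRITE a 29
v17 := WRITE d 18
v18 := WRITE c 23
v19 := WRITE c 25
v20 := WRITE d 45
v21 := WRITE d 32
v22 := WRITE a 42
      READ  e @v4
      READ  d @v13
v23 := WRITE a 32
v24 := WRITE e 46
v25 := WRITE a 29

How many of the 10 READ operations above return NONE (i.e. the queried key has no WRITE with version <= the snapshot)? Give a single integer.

v1: WRITE e=6  (e history now [(1, 6)])
v2: WRITE d=9  (d history now [(2, 9)])
READ c @v2: history=[] -> no version <= 2 -> NONE
v3: WRITE b=17  (b history now [(3, 17)])
READ b @v3: history=[(3, 17)] -> pick v3 -> 17
v4: WRITE c=16  (c history now [(4, 16)])
READ d @v1: history=[(2, 9)] -> no version <= 1 -> NONE
v5: WRITE c=46  (c history now [(4, 16), (5, 46)])
v6: WRITE b=25  (b history now [(3, 17), (6, 25)])
v7: WRITE e=38  (e history now [(1, 6), (7, 38)])
READ c @v6: history=[(4, 16), (5, 46)] -> pick v5 -> 46
v8: WRITE a=27  (a history now [(8, 27)])
v9: WRITE d=1  (d history now [(2, 9), (9, 1)])
v10: WRITE e=42  (e history now [(1, 6), (7, 38), (10, 42)])
v11: WRITE b=36  (b history now [(3, 17), (6, 25), (11, 36)])
READ c @v3: history=[(4, 16), (5, 46)] -> no version <= 3 -> NONE
READ b @v2: history=[(3, 17), (6, 25), (11, 36)] -> no version <= 2 -> NONE
v12: WRITE a=47  (a history now [(8, 27), (12, 47)])
v13: WRITE e=23  (e history now [(1, 6), (7, 38), (10, 42), (13, 23)])
v14: WRITE b=36  (b history now [(3, 17), (6, 25), (11, 36), (14, 36)])
READ d @v4: history=[(2, 9), (9, 1)] -> pick v2 -> 9
v15: WRITE d=17  (d history now [(2, 9), (9, 1), (15, 17)])
READ d @v11: history=[(2, 9), (9, 1), (15, 17)] -> pick v9 -> 1
v16: WRITE a=29  (a history now [(8, 27), (12, 47), (16, 29)])
v17: WRITE d=18  (d history now [(2, 9), (9, 1), (15, 17), (17, 18)])
v18: WRITE c=23  (c history now [(4, 16), (5, 46), (18, 23)])
v19: WRITE c=25  (c history now [(4, 16), (5, 46), (18, 23), (19, 25)])
v20: WRITE d=45  (d history now [(2, 9), (9, 1), (15, 17), (17, 18), (20, 45)])
v21: WRITE d=32  (d history now [(2, 9), (9, 1), (15, 17), (17, 18), (20, 45), (21, 32)])
v22: WRITE a=42  (a history now [(8, 27), (12, 47), (16, 29), (22, 42)])
READ e @v4: history=[(1, 6), (7, 38), (10, 42), (13, 23)] -> pick v1 -> 6
READ d @v13: history=[(2, 9), (9, 1), (15, 17), (17, 18), (20, 45), (21, 32)] -> pick v9 -> 1
v23: WRITE a=32  (a history now [(8, 27), (12, 47), (16, 29), (22, 42), (23, 32)])
v24: WRITE e=46  (e history now [(1, 6), (7, 38), (10, 42), (13, 23), (24, 46)])
v25: WRITE a=29  (a history now [(8, 27), (12, 47), (16, 29), (22, 42), (23, 32), (25, 29)])
Read results in order: ['NONE', '17', 'NONE', '46', 'NONE', 'NONE', '9', '1', '6', '1']
NONE count = 4

Answer: 4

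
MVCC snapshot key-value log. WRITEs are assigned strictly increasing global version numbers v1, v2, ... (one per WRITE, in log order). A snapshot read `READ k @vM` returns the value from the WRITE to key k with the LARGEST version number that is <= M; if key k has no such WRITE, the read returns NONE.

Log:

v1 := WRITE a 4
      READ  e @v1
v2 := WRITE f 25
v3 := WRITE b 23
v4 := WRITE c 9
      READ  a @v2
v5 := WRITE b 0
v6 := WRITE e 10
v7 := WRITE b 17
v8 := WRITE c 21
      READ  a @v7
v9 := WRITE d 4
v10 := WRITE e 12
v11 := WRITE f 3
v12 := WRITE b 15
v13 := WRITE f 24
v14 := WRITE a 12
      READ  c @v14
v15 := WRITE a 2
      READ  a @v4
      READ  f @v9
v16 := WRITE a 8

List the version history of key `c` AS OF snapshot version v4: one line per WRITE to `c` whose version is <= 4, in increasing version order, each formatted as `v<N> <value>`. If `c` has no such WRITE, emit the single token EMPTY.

Scan writes for key=c with version <= 4:
  v1 WRITE a 4 -> skip
  v2 WRITE f 25 -> skip
  v3 WRITE b 23 -> skip
  v4 WRITE c 9 -> keep
  v5 WRITE b 0 -> skip
  v6 WRITE e 10 -> skip
  v7 WRITE b 17 -> skip
  v8 WRITE c 21 -> drop (> snap)
  v9 WRITE d 4 -> skip
  v10 WRITE e 12 -> skip
  v11 WRITE f 3 -> skip
  v12 WRITE b 15 -> skip
  v13 WRITE f 24 -> skip
  v14 WRITE a 12 -> skip
  v15 WRITE a 2 -> skip
  v16 WRITE a 8 -> skip
Collected: [(4, 9)]

Answer: v4 9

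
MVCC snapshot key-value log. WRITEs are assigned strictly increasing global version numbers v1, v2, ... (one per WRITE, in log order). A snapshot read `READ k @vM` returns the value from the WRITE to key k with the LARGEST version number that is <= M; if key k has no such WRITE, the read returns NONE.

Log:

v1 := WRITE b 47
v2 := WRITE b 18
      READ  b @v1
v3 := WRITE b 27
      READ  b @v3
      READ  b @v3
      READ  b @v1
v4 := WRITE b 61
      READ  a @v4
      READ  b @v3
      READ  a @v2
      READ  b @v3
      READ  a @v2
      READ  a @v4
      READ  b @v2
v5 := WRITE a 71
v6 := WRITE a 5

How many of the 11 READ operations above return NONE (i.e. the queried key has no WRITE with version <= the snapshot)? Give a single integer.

v1: WRITE b=47  (b history now [(1, 47)])
v2: WRITE b=18  (b history now [(1, 47), (2, 18)])
READ b @v1: history=[(1, 47), (2, 18)] -> pick v1 -> 47
v3: WRITE b=27  (b history now [(1, 47), (2, 18), (3, 27)])
READ b @v3: history=[(1, 47), (2, 18), (3, 27)] -> pick v3 -> 27
READ b @v3: history=[(1, 47), (2, 18), (3, 27)] -> pick v3 -> 27
READ b @v1: history=[(1, 47), (2, 18), (3, 27)] -> pick v1 -> 47
v4: WRITE b=61  (b history now [(1, 47), (2, 18), (3, 27), (4, 61)])
READ a @v4: history=[] -> no version <= 4 -> NONE
READ b @v3: history=[(1, 47), (2, 18), (3, 27), (4, 61)] -> pick v3 -> 27
READ a @v2: history=[] -> no version <= 2 -> NONE
READ b @v3: history=[(1, 47), (2, 18), (3, 27), (4, 61)] -> pick v3 -> 27
READ a @v2: history=[] -> no version <= 2 -> NONE
READ a @v4: history=[] -> no version <= 4 -> NONE
READ b @v2: history=[(1, 47), (2, 18), (3, 27), (4, 61)] -> pick v2 -> 18
v5: WRITE a=71  (a history now [(5, 71)])
v6: WRITE a=5  (a history now [(5, 71), (6, 5)])
Read results in order: ['47', '27', '27', '47', 'NONE', '27', 'NONE', '27', 'NONE', 'NONE', '18']
NONE count = 4

Answer: 4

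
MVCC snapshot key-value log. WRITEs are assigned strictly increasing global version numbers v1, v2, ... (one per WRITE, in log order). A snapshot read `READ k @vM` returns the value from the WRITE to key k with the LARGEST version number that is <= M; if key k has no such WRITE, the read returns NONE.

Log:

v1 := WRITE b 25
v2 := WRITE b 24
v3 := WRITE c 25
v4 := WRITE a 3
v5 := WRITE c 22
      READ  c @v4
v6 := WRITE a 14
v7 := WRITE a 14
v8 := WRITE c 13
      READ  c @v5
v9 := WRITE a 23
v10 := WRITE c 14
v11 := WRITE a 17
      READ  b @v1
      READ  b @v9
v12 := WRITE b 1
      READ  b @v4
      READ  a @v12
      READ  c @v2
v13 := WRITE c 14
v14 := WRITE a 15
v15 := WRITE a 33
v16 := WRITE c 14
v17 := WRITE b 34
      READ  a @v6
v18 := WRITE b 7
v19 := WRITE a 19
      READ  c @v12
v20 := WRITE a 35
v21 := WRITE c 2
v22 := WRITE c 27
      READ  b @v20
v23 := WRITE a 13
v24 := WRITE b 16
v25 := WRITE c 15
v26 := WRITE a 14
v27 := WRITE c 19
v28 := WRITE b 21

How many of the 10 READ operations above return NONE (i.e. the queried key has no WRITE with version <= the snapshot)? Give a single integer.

v1: WRITE b=25  (b history now [(1, 25)])
v2: WRITE b=24  (b history now [(1, 25), (2, 24)])
v3: WRITE c=25  (c history now [(3, 25)])
v4: WRITE a=3  (a history now [(4, 3)])
v5: WRITE c=22  (c history now [(3, 25), (5, 22)])
READ c @v4: history=[(3, 25), (5, 22)] -> pick v3 -> 25
v6: WRITE a=14  (a history now [(4, 3), (6, 14)])
v7: WRITE a=14  (a history now [(4, 3), (6, 14), (7, 14)])
v8: WRITE c=13  (c history now [(3, 25), (5, 22), (8, 13)])
READ c @v5: history=[(3, 25), (5, 22), (8, 13)] -> pick v5 -> 22
v9: WRITE a=23  (a history now [(4, 3), (6, 14), (7, 14), (9, 23)])
v10: WRITE c=14  (c history now [(3, 25), (5, 22), (8, 13), (10, 14)])
v11: WRITE a=17  (a history now [(4, 3), (6, 14), (7, 14), (9, 23), (11, 17)])
READ b @v1: history=[(1, 25), (2, 24)] -> pick v1 -> 25
READ b @v9: history=[(1, 25), (2, 24)] -> pick v2 -> 24
v12: WRITE b=1  (b history now [(1, 25), (2, 24), (12, 1)])
READ b @v4: history=[(1, 25), (2, 24), (12, 1)] -> pick v2 -> 24
READ a @v12: history=[(4, 3), (6, 14), (7, 14), (9, 23), (11, 17)] -> pick v11 -> 17
READ c @v2: history=[(3, 25), (5, 22), (8, 13), (10, 14)] -> no version <= 2 -> NONE
v13: WRITE c=14  (c history now [(3, 25), (5, 22), (8, 13), (10, 14), (13, 14)])
v14: WRITE a=15  (a history now [(4, 3), (6, 14), (7, 14), (9, 23), (11, 17), (14, 15)])
v15: WRITE a=33  (a history now [(4, 3), (6, 14), (7, 14), (9, 23), (11, 17), (14, 15), (15, 33)])
v16: WRITE c=14  (c history now [(3, 25), (5, 22), (8, 13), (10, 14), (13, 14), (16, 14)])
v17: WRITE b=34  (b history now [(1, 25), (2, 24), (12, 1), (17, 34)])
READ a @v6: history=[(4, 3), (6, 14), (7, 14), (9, 23), (11, 17), (14, 15), (15, 33)] -> pick v6 -> 14
v18: WRITE b=7  (b history now [(1, 25), (2, 24), (12, 1), (17, 34), (18, 7)])
v19: WRITE a=19  (a history now [(4, 3), (6, 14), (7, 14), (9, 23), (11, 17), (14, 15), (15, 33), (19, 19)])
READ c @v12: history=[(3, 25), (5, 22), (8, 13), (10, 14), (13, 14), (16, 14)] -> pick v10 -> 14
v20: WRITE a=35  (a history now [(4, 3), (6, 14), (7, 14), (9, 23), (11, 17), (14, 15), (15, 33), (19, 19), (20, 35)])
v21: WRITE c=2  (c history now [(3, 25), (5, 22), (8, 13), (10, 14), (13, 14), (16, 14), (21, 2)])
v22: WRITE c=27  (c history now [(3, 25), (5, 22), (8, 13), (10, 14), (13, 14), (16, 14), (21, 2), (22, 27)])
READ b @v20: history=[(1, 25), (2, 24), (12, 1), (17, 34), (18, 7)] -> pick v18 -> 7
v23: WRITE a=13  (a history now [(4, 3), (6, 14), (7, 14), (9, 23), (11, 17), (14, 15), (15, 33), (19, 19), (20, 35), (23, 13)])
v24: WRITE b=16  (b history now [(1, 25), (2, 24), (12, 1), (17, 34), (18, 7), (24, 16)])
v25: WRITE c=15  (c history now [(3, 25), (5, 22), (8, 13), (10, 14), (13, 14), (16, 14), (21, 2), (22, 27), (25, 15)])
v26: WRITE a=14  (a history now [(4, 3), (6, 14), (7, 14), (9, 23), (11, 17), (14, 15), (15, 33), (19, 19), (20, 35), (23, 13), (26, 14)])
v27: WRITE c=19  (c history now [(3, 25), (5, 22), (8, 13), (10, 14), (13, 14), (16, 14), (21, 2), (22, 27), (25, 15), (27, 19)])
v28: WRITE b=21  (b history now [(1, 25), (2, 24), (12, 1), (17, 34), (18, 7), (24, 16), (28, 21)])
Read results in order: ['25', '22', '25', '24', '24', '17', 'NONE', '14', '14', '7']
NONE count = 1

Answer: 1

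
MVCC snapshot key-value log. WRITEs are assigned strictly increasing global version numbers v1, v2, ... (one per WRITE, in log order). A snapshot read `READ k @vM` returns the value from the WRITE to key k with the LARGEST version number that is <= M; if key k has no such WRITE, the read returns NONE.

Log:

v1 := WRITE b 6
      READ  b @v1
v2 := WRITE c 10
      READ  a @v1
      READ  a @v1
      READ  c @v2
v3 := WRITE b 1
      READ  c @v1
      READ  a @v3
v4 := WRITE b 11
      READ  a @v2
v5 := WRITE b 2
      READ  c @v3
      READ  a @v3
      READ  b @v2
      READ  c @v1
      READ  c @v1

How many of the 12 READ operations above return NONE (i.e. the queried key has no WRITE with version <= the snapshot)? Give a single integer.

v1: WRITE b=6  (b history now [(1, 6)])
READ b @v1: history=[(1, 6)] -> pick v1 -> 6
v2: WRITE c=10  (c history now [(2, 10)])
READ a @v1: history=[] -> no version <= 1 -> NONE
READ a @v1: history=[] -> no version <= 1 -> NONE
READ c @v2: history=[(2, 10)] -> pick v2 -> 10
v3: WRITE b=1  (b history now [(1, 6), (3, 1)])
READ c @v1: history=[(2, 10)] -> no version <= 1 -> NONE
READ a @v3: history=[] -> no version <= 3 -> NONE
v4: WRITE b=11  (b history now [(1, 6), (3, 1), (4, 11)])
READ a @v2: history=[] -> no version <= 2 -> NONE
v5: WRITE b=2  (b history now [(1, 6), (3, 1), (4, 11), (5, 2)])
READ c @v3: history=[(2, 10)] -> pick v2 -> 10
READ a @v3: history=[] -> no version <= 3 -> NONE
READ b @v2: history=[(1, 6), (3, 1), (4, 11), (5, 2)] -> pick v1 -> 6
READ c @v1: history=[(2, 10)] -> no version <= 1 -> NONE
READ c @v1: history=[(2, 10)] -> no version <= 1 -> NONE
Read results in order: ['6', 'NONE', 'NONE', '10', 'NONE', 'NONE', 'NONE', '10', 'NONE', '6', 'NONE', 'NONE']
NONE count = 8

Answer: 8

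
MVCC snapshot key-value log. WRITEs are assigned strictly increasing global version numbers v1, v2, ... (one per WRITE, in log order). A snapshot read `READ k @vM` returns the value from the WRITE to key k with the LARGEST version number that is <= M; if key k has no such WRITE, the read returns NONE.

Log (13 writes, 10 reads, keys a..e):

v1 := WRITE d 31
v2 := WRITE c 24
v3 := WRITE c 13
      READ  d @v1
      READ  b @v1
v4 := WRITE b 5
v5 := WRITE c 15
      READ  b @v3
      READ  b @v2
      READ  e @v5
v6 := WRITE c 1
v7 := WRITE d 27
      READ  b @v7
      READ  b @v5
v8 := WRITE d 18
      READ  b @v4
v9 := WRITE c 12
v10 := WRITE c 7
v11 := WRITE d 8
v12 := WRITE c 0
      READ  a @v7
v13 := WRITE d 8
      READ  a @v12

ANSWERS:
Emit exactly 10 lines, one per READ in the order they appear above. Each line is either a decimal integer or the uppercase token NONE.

Answer: 31
NONE
NONE
NONE
NONE
5
5
5
NONE
NONE

Derivation:
v1: WRITE d=31  (d history now [(1, 31)])
v2: WRITE c=24  (c history now [(2, 24)])
v3: WRITE c=13  (c history now [(2, 24), (3, 13)])
READ d @v1: history=[(1, 31)] -> pick v1 -> 31
READ b @v1: history=[] -> no version <= 1 -> NONE
v4: WRITE b=5  (b history now [(4, 5)])
v5: WRITE c=15  (c history now [(2, 24), (3, 13), (5, 15)])
READ b @v3: history=[(4, 5)] -> no version <= 3 -> NONE
READ b @v2: history=[(4, 5)] -> no version <= 2 -> NONE
READ e @v5: history=[] -> no version <= 5 -> NONE
v6: WRITE c=1  (c history now [(2, 24), (3, 13), (5, 15), (6, 1)])
v7: WRITE d=27  (d history now [(1, 31), (7, 27)])
READ b @v7: history=[(4, 5)] -> pick v4 -> 5
READ b @v5: history=[(4, 5)] -> pick v4 -> 5
v8: WRITE d=18  (d history now [(1, 31), (7, 27), (8, 18)])
READ b @v4: history=[(4, 5)] -> pick v4 -> 5
v9: WRITE c=12  (c history now [(2, 24), (3, 13), (5, 15), (6, 1), (9, 12)])
v10: WRITE c=7  (c history now [(2, 24), (3, 13), (5, 15), (6, 1), (9, 12), (10, 7)])
v11: WRITE d=8  (d history now [(1, 31), (7, 27), (8, 18), (11, 8)])
v12: WRITE c=0  (c history now [(2, 24), (3, 13), (5, 15), (6, 1), (9, 12), (10, 7), (12, 0)])
READ a @v7: history=[] -> no version <= 7 -> NONE
v13: WRITE d=8  (d history now [(1, 31), (7, 27), (8, 18), (11, 8), (13, 8)])
READ a @v12: history=[] -> no version <= 12 -> NONE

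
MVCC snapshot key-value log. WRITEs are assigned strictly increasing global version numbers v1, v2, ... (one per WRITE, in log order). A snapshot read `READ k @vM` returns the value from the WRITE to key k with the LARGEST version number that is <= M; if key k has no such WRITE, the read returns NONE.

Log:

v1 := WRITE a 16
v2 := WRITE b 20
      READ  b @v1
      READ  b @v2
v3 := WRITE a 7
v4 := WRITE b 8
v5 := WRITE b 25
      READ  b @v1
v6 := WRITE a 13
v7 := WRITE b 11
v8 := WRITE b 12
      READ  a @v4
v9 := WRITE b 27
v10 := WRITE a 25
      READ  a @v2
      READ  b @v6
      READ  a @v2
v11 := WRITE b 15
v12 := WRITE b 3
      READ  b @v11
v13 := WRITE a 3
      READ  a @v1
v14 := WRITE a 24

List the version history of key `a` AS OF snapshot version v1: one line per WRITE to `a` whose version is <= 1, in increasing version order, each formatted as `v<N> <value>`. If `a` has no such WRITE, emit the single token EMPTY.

Answer: v1 16

Derivation:
Scan writes for key=a with version <= 1:
  v1 WRITE a 16 -> keep
  v2 WRITE b 20 -> skip
  v3 WRITE a 7 -> drop (> snap)
  v4 WRITE b 8 -> skip
  v5 WRITE b 25 -> skip
  v6 WRITE a 13 -> drop (> snap)
  v7 WRITE b 11 -> skip
  v8 WRITE b 12 -> skip
  v9 WRITE b 27 -> skip
  v10 WRITE a 25 -> drop (> snap)
  v11 WRITE b 15 -> skip
  v12 WRITE b 3 -> skip
  v13 WRITE a 3 -> drop (> snap)
  v14 WRITE a 24 -> drop (> snap)
Collected: [(1, 16)]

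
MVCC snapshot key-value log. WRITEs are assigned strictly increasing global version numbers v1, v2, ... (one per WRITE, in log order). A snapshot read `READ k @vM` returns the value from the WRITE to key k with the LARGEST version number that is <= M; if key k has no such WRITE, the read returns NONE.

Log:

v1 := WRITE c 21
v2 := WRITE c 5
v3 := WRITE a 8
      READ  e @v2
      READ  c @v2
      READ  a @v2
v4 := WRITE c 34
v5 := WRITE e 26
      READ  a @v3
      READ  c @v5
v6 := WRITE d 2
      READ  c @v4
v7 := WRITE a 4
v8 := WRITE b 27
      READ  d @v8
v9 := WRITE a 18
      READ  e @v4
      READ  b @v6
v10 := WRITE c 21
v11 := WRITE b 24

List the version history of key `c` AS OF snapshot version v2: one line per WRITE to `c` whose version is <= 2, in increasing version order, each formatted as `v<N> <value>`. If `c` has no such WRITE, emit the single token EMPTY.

Scan writes for key=c with version <= 2:
  v1 WRITE c 21 -> keep
  v2 WRITE c 5 -> keep
  v3 WRITE a 8 -> skip
  v4 WRITE c 34 -> drop (> snap)
  v5 WRITE e 26 -> skip
  v6 WRITE d 2 -> skip
  v7 WRITE a 4 -> skip
  v8 WRITE b 27 -> skip
  v9 WRITE a 18 -> skip
  v10 WRITE c 21 -> drop (> snap)
  v11 WRITE b 24 -> skip
Collected: [(1, 21), (2, 5)]

Answer: v1 21
v2 5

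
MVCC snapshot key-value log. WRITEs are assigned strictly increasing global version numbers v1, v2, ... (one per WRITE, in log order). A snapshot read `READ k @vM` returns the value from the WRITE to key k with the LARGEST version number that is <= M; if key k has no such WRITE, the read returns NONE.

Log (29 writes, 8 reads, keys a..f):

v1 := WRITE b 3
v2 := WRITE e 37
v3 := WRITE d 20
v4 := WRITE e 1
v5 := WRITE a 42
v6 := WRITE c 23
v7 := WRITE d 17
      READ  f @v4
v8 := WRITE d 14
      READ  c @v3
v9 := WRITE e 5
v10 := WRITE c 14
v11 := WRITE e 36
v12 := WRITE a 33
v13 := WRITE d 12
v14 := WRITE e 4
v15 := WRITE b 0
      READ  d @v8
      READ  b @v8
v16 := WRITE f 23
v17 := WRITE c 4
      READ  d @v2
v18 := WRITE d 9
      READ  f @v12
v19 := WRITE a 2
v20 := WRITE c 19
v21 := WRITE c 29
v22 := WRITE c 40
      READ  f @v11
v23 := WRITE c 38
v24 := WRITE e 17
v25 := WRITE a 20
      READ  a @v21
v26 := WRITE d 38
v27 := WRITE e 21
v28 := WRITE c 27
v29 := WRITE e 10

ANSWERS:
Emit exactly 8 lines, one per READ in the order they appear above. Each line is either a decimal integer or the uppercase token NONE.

Answer: NONE
NONE
14
3
NONE
NONE
NONE
2

Derivation:
v1: WRITE b=3  (b history now [(1, 3)])
v2: WRITE e=37  (e history now [(2, 37)])
v3: WRITE d=20  (d history now [(3, 20)])
v4: WRITE e=1  (e history now [(2, 37), (4, 1)])
v5: WRITE a=42  (a history now [(5, 42)])
v6: WRITE c=23  (c history now [(6, 23)])
v7: WRITE d=17  (d history now [(3, 20), (7, 17)])
READ f @v4: history=[] -> no version <= 4 -> NONE
v8: WRITE d=14  (d history now [(3, 20), (7, 17), (8, 14)])
READ c @v3: history=[(6, 23)] -> no version <= 3 -> NONE
v9: WRITE e=5  (e history now [(2, 37), (4, 1), (9, 5)])
v10: WRITE c=14  (c history now [(6, 23), (10, 14)])
v11: WRITE e=36  (e history now [(2, 37), (4, 1), (9, 5), (11, 36)])
v12: WRITE a=33  (a history now [(5, 42), (12, 33)])
v13: WRITE d=12  (d history now [(3, 20), (7, 17), (8, 14), (13, 12)])
v14: WRITE e=4  (e history now [(2, 37), (4, 1), (9, 5), (11, 36), (14, 4)])
v15: WRITE b=0  (b history now [(1, 3), (15, 0)])
READ d @v8: history=[(3, 20), (7, 17), (8, 14), (13, 12)] -> pick v8 -> 14
READ b @v8: history=[(1, 3), (15, 0)] -> pick v1 -> 3
v16: WRITE f=23  (f history now [(16, 23)])
v17: WRITE c=4  (c history now [(6, 23), (10, 14), (17, 4)])
READ d @v2: history=[(3, 20), (7, 17), (8, 14), (13, 12)] -> no version <= 2 -> NONE
v18: WRITE d=9  (d history now [(3, 20), (7, 17), (8, 14), (13, 12), (18, 9)])
READ f @v12: history=[(16, 23)] -> no version <= 12 -> NONE
v19: WRITE a=2  (a history now [(5, 42), (12, 33), (19, 2)])
v20: WRITE c=19  (c history now [(6, 23), (10, 14), (17, 4), (20, 19)])
v21: WRITE c=29  (c history now [(6, 23), (10, 14), (17, 4), (20, 19), (21, 29)])
v22: WRITE c=40  (c history now [(6, 23), (10, 14), (17, 4), (20, 19), (21, 29), (22, 40)])
READ f @v11: history=[(16, 23)] -> no version <= 11 -> NONE
v23: WRITE c=38  (c history now [(6, 23), (10, 14), (17, 4), (20, 19), (21, 29), (22, 40), (23, 38)])
v24: WRITE e=17  (e history now [(2, 37), (4, 1), (9, 5), (11, 36), (14, 4), (24, 17)])
v25: WRITE a=20  (a history now [(5, 42), (12, 33), (19, 2), (25, 20)])
READ a @v21: history=[(5, 42), (12, 33), (19, 2), (25, 20)] -> pick v19 -> 2
v26: WRITE d=38  (d history now [(3, 20), (7, 17), (8, 14), (13, 12), (18, 9), (26, 38)])
v27: WRITE e=21  (e history now [(2, 37), (4, 1), (9, 5), (11, 36), (14, 4), (24, 17), (27, 21)])
v28: WRITE c=27  (c history now [(6, 23), (10, 14), (17, 4), (20, 19), (21, 29), (22, 40), (23, 38), (28, 27)])
v29: WRITE e=10  (e history now [(2, 37), (4, 1), (9, 5), (11, 36), (14, 4), (24, 17), (27, 21), (29, 10)])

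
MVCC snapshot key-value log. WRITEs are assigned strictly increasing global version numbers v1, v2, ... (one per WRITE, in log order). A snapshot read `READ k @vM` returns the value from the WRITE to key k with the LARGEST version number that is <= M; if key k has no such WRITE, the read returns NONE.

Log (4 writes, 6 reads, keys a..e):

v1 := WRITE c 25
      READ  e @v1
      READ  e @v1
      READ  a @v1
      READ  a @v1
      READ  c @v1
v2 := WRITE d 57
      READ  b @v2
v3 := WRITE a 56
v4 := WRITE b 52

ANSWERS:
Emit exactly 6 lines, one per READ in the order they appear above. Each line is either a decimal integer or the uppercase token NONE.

Answer: NONE
NONE
NONE
NONE
25
NONE

Derivation:
v1: WRITE c=25  (c history now [(1, 25)])
READ e @v1: history=[] -> no version <= 1 -> NONE
READ e @v1: history=[] -> no version <= 1 -> NONE
READ a @v1: history=[] -> no version <= 1 -> NONE
READ a @v1: history=[] -> no version <= 1 -> NONE
READ c @v1: history=[(1, 25)] -> pick v1 -> 25
v2: WRITE d=57  (d history now [(2, 57)])
READ b @v2: history=[] -> no version <= 2 -> NONE
v3: WRITE a=56  (a history now [(3, 56)])
v4: WRITE b=52  (b history now [(4, 52)])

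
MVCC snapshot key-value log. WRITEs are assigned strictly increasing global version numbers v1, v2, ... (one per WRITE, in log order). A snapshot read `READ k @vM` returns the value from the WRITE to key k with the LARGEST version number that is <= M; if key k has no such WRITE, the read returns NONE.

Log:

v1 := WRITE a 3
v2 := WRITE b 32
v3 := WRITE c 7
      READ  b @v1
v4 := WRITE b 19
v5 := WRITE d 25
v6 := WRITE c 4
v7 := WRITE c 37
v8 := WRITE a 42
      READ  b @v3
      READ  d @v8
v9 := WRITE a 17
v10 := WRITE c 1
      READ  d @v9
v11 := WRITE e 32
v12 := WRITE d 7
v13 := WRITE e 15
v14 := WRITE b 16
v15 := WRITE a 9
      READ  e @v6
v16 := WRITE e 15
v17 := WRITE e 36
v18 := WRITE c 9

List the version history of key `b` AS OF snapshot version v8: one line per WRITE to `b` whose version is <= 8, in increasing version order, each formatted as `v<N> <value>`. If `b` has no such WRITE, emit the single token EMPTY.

Answer: v2 32
v4 19

Derivation:
Scan writes for key=b with version <= 8:
  v1 WRITE a 3 -> skip
  v2 WRITE b 32 -> keep
  v3 WRITE c 7 -> skip
  v4 WRITE b 19 -> keep
  v5 WRITE d 25 -> skip
  v6 WRITE c 4 -> skip
  v7 WRITE c 37 -> skip
  v8 WRITE a 42 -> skip
  v9 WRITE a 17 -> skip
  v10 WRITE c 1 -> skip
  v11 WRITE e 32 -> skip
  v12 WRITE d 7 -> skip
  v13 WRITE e 15 -> skip
  v14 WRITE b 16 -> drop (> snap)
  v15 WRITE a 9 -> skip
  v16 WRITE e 15 -> skip
  v17 WRITE e 36 -> skip
  v18 WRITE c 9 -> skip
Collected: [(2, 32), (4, 19)]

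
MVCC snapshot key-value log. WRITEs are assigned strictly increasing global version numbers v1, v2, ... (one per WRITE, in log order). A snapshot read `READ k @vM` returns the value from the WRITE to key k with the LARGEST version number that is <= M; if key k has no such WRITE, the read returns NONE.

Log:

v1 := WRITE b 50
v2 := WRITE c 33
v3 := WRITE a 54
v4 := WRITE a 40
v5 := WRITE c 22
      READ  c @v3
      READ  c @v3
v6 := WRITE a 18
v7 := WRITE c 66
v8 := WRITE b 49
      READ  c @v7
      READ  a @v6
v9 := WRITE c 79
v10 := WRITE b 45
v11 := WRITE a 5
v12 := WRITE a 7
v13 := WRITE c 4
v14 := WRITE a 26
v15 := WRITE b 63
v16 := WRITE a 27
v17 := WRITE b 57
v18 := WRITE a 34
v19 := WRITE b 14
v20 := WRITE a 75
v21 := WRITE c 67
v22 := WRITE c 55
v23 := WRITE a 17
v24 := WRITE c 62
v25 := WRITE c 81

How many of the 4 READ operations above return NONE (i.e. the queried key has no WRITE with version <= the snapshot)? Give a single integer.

v1: WRITE b=50  (b history now [(1, 50)])
v2: WRITE c=33  (c history now [(2, 33)])
v3: WRITE a=54  (a history now [(3, 54)])
v4: WRITE a=40  (a history now [(3, 54), (4, 40)])
v5: WRITE c=22  (c history now [(2, 33), (5, 22)])
READ c @v3: history=[(2, 33), (5, 22)] -> pick v2 -> 33
READ c @v3: history=[(2, 33), (5, 22)] -> pick v2 -> 33
v6: WRITE a=18  (a history now [(3, 54), (4, 40), (6, 18)])
v7: WRITE c=66  (c history now [(2, 33), (5, 22), (7, 66)])
v8: WRITE b=49  (b history now [(1, 50), (8, 49)])
READ c @v7: history=[(2, 33), (5, 22), (7, 66)] -> pick v7 -> 66
READ a @v6: history=[(3, 54), (4, 40), (6, 18)] -> pick v6 -> 18
v9: WRITE c=79  (c history now [(2, 33), (5, 22), (7, 66), (9, 79)])
v10: WRITE b=45  (b history now [(1, 50), (8, 49), (10, 45)])
v11: WRITE a=5  (a history now [(3, 54), (4, 40), (6, 18), (11, 5)])
v12: WRITE a=7  (a history now [(3, 54), (4, 40), (6, 18), (11, 5), (12, 7)])
v13: WRITE c=4  (c history now [(2, 33), (5, 22), (7, 66), (9, 79), (13, 4)])
v14: WRITE a=26  (a history now [(3, 54), (4, 40), (6, 18), (11, 5), (12, 7), (14, 26)])
v15: WRITE b=63  (b history now [(1, 50), (8, 49), (10, 45), (15, 63)])
v16: WRITE a=27  (a history now [(3, 54), (4, 40), (6, 18), (11, 5), (12, 7), (14, 26), (16, 27)])
v17: WRITE b=57  (b history now [(1, 50), (8, 49), (10, 45), (15, 63), (17, 57)])
v18: WRITE a=34  (a history now [(3, 54), (4, 40), (6, 18), (11, 5), (12, 7), (14, 26), (16, 27), (18, 34)])
v19: WRITE b=14  (b history now [(1, 50), (8, 49), (10, 45), (15, 63), (17, 57), (19, 14)])
v20: WRITE a=75  (a history now [(3, 54), (4, 40), (6, 18), (11, 5), (12, 7), (14, 26), (16, 27), (18, 34), (20, 75)])
v21: WRITE c=67  (c history now [(2, 33), (5, 22), (7, 66), (9, 79), (13, 4), (21, 67)])
v22: WRITE c=55  (c history now [(2, 33), (5, 22), (7, 66), (9, 79), (13, 4), (21, 67), (22, 55)])
v23: WRITE a=17  (a history now [(3, 54), (4, 40), (6, 18), (11, 5), (12, 7), (14, 26), (16, 27), (18, 34), (20, 75), (23, 17)])
v24: WRITE c=62  (c history now [(2, 33), (5, 22), (7, 66), (9, 79), (13, 4), (21, 67), (22, 55), (24, 62)])
v25: WRITE c=81  (c history now [(2, 33), (5, 22), (7, 66), (9, 79), (13, 4), (21, 67), (22, 55), (24, 62), (25, 81)])
Read results in order: ['33', '33', '66', '18']
NONE count = 0

Answer: 0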